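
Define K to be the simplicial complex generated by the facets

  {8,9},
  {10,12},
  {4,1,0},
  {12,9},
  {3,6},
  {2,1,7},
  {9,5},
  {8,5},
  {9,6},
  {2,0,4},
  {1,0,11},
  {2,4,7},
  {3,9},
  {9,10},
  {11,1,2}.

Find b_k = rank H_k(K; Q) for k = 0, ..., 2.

b_0 = 2, b_1 = 4, b_2 = 0.

K has 13 vertices, 21 edges, 6 triangles.
rank ∂_0 = 0, rank ∂_1 = 11 ⇒ b_0 = 13 − 0 − 11 = 2; all invariant factors of ∂_1 are 1 so no torsion. So H_0 ≅ Z^2.
rank ∂_1 = 11, rank ∂_2 = 6 ⇒ b_1 = 21 − 11 − 6 = 4; all invariant factors of ∂_2 are 1 so no torsion. So H_1 ≅ Z^4.
rank ∂_2 = 6, rank ∂_3 = 0 ⇒ b_2 = 6 − 6 − 0 = 0. So H_2 ≅ 0.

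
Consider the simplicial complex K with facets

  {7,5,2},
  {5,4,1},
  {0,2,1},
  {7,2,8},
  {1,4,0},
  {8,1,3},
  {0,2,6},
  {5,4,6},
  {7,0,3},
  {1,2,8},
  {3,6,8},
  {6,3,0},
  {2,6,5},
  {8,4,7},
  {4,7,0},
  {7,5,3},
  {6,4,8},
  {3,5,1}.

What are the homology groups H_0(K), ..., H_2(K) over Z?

H_0 ≅ Z,  H_1 ≅ Z^2,  H_2 ≅ Z.

Order the vertices as 0 < 1 < 2 < 3 < 4 < 5 < 6 < 7 < 8. Listing each simplex with vertices in this order, K has dimension 2 with simplices:

  0-simplices (9): [0], [1], [2], [3], [4], [5], [6], [7], [8]
  1-simplices (27): (27 of them)
  2-simplices (18): [0,1,2], [0,1,4], [0,2,6], [0,3,6], [0,3,7], [0,4,7], [1,2,8], [1,3,5], [1,3,8], [1,4,5], [2,5,6], [2,5,7], [2,7,8], [3,5,7], [3,6,8], [4,5,6], [4,6,8], [4,7,8]

Hence C_0 ≅ Z^9, C_1 ≅ Z^27, C_2 ≅ Z^18.

The boundary map ∂_1: C_1 → C_0 maps an edge to its endpoints' difference, ∂[p,q] = q − p. For instance
  ∂[1,8] = [8] − [1].
As a 9×27 matrix over Z this has rank 8, with invariant factors (1,1,1,1,1,1,1,1).

Boundary ∂_2: C_2 → C_1 maps a triangle to the signed sum of its edges. For instance
  ∂[1,4,5] = [4,5] − [1,5] + [1,4],
  ∂[2,5,7] = [5,7] − [2,7] + [2,5].
As a 27×18 matrix over Z this has rank 17, with invariant factors (1,1,1,1,1,1,1,1,1,1,1,1,1,1,1,1,1).

Computing H_k = (kernel of ∂_k) / (image of ∂_{k+1}):

  H_0: rank C_0 − rank ∂_1 = 9 − 8 = 1, and the invariant factors of ∂_1 are all 1, so H_0 = Z.
  H_1: rank ker ∂_1 − rank ∂_2 = (27 − 8) − 17 = 2, and the invariant factors of ∂_2 are all 1, so H_1 = Z^2.
  H_2: rank ker ∂_2 − rank ∂_3 = (18 − 17) − 0 = 1, and there is no ∂_3, so H_2 = Z.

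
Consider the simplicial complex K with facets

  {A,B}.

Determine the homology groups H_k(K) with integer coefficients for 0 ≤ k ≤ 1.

H_0 ≅ Z,  H_1 = 0.

Take the total order A < B on the vertex set. Then K (dimension 1) consists of the simplices:

  0-simplices (2): A, B
  1-simplices (1): AB

giving chain groups C_0 ≅ Z^2, C_1 ≅ Z^1.

Boundary ∂_1: C_1 → C_0 is given by ∂[p,q] = [q] − [p]. For instance
  ∂AB = B − A.
The 2×1 boundary matrix has rank 1 and Smith normal form diag(1).

Reading off H_k = ker ∂_k / im ∂_{k+1}:

  H_0: rank C_0 − rank ∂_1 = 2 − 1 = 1, and the invariant factors of ∂_1 are all 1, so H_0 ≅ Z.
  H_1: rank ker ∂_1 − rank ∂_2 = (1 − 1) − 0 = 0, and there is no ∂_2, so H_1 ≅ 0.

As a check, the Euler characteristic is 2 − 1 = 1, which agrees with 1 − 0 = 1.
(K is a triangulation of the 1-simplex.)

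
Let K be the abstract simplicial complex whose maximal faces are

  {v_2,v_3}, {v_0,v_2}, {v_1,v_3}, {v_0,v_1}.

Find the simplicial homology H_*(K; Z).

We work with the vertex ordering v_0 < v_1 < v_2 < v_3. The simplices of K, each written with vertices in increasing order, are:

  0-simplices (4): [v_0], [v_1], [v_2], [v_3]
  1-simplices (4): [v_0,v_1], [v_0,v_2], [v_1,v_3], [v_2,v_3]

giving chain groups C_0 ≅ Z^4, C_1 ≅ Z^4.

Boundary ∂_1: C_1 → C_0 sends each edge [p,q] (with p < q) to q − p.
This gives a 4×4 integer matrix of rank 3; reducing to Smith normal form yields diagonal entries (1,1,1).

Now H_k = ker ∂_k / im ∂_{k+1}, so:

  H_0: rank C_0 − rank ∂_1 = 4 − 3 = 1, and the invariant factors of ∂_1 are all 1, so H_0 ≅ Z.
  H_1: rank ker ∂_1 − rank ∂_2 = (4 − 3) − 0 = 1, and there is no ∂_2, so H_1 ≅ Z.

H_0 ≅ Z,  H_1 ≅ Z.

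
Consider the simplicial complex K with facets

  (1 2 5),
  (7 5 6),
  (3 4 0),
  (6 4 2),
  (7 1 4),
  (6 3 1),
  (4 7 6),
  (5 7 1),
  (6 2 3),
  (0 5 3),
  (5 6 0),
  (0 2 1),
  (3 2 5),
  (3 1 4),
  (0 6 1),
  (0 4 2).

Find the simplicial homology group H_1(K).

Fix the vertex order 0 < 1 < 2 < 3 < 4 < 5 < 6 < 7 and write every simplex with vertices in increasing order. Then dim K = 2 and the simplices of K are:

  0-simplices (8): [0], [1], [2], [3], [4], [5], [6], [7]
  1-simplices (24): (24 of them)
  2-simplices (16): [0,1,2], [0,1,6], [0,2,4], [0,3,4], [0,3,5], [0,5,6], [1,2,5], [1,3,4], [1,3,6], [1,4,7], [1,5,7], [2,3,5], [2,3,6], [2,4,6], [4,6,7], [5,6,7]

so the chain groups are C_0 ≅ Z^8, C_1 ≅ Z^24, C_2 ≅ Z^16.

Boundary ∂_1: C_1 → C_0 is given by ∂[p,q] = [q] − [p]. For instance
  ∂[1,7] = [7] − [1].
The 8×24 boundary matrix has rank 7 and Smith normal form diag(1,1,1,1,1,1,1).

Boundary ∂_2: C_2 → C_1 maps a triangle to the signed sum of its edges. For instance
  ∂[1,3,4] = [3,4] − [1,4] + [1,3],
  ∂[1,3,6] = [3,6] − [1,6] + [1,3].
As a 24×16 matrix over Z this has rank 15, with invariant factors (1,1,1,1,1,1,1,1,1,1,1,1,1,1,1).

Now H_k = ker ∂_k / im ∂_{k+1}, so:

  H_1: rank ker ∂_1 − rank ∂_2 = (24 − 7) − 15 = 2, and the invariant factors of ∂_2 are all 1, so H_1 = Z^2.

H_1 ≅ Z^2.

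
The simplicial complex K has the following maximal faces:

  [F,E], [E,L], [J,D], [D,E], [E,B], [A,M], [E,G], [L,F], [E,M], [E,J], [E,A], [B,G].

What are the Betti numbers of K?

b_0 = 1, b_1 = 4.

Take the total order A < B < D < E < F < G < J < L < M on the vertex set. Then K (dimension 1) consists of the simplices:

  0-simplices (9): A, B, D, E, F, G, J, L, M
  1-simplices (12): AE, AM, BE, BG, DE, DJ, EF, EG, EJ, EL, EM, FL

giving chain groups C_0 ≅ Z^9, C_1 ≅ Z^12.

The boundary map ∂_1: C_1 → C_0 maps an edge to its endpoints' difference, ∂[p,q] = q − p.
The resulting 9×12 matrix has rank 8, and its Smith normal form has invariant factors (1,1,1,1,1,1,1,1).

Reading off H_k = ker ∂_k / im ∂_{k+1}:

  H_0: rank C_0 − rank ∂_1 = 9 − 8 = 1, and the invariant factors of ∂_1 are all 1, so H_0 = Z.
  H_1: rank ker ∂_1 − rank ∂_2 = (12 − 8) − 0 = 4, and there is no ∂_2, so H_1 = Z^4.

(K is a triangulation of a wedge of 4 circles.)

Hence the Betti numbers are b_0 = 1, b_1 = 4.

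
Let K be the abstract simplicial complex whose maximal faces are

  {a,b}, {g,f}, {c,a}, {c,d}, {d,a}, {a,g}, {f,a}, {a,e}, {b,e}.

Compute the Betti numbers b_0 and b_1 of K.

b_0 = 1, b_1 = 3.

Order the vertices as a < b < c < d < e < f < g. Listing each simplex with vertices in this order, K has dimension 1 with simplices:

  0-simplices (7): a, b, c, d, e, f, g
  1-simplices (9): ab, ac, ad, ae, af, ag, be, cd, fg

so the chain groups are C_0 ≅ Z^7, C_1 ≅ Z^9.

Boundary ∂_1: C_1 → C_0 maps an edge to its endpoints' difference, ∂[p,q] = q − p.
This gives a 7×9 integer matrix of rank 6; reducing to Smith normal form yields diagonal entries (1,1,1,1,1,1).

Reading off H_k = ker ∂_k / im ∂_{k+1}:

  H_0: rank C_0 − rank ∂_1 = 7 − 6 = 1, and the invariant factors of ∂_1 are all 1, so H_0 ≅ Z.
  H_1: rank ker ∂_1 − rank ∂_2 = (9 − 6) − 0 = 3, and there is no ∂_2, so H_1 ≅ Z^3.

Hence the Betti numbers are b_0 = 1, b_1 = 3.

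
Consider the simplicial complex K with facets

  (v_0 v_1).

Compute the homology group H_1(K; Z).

H_1 ≅ 0.

K has 2 vertices, 1 edge.
rank ∂_1 = 1, rank ∂_2 = 0 ⇒ b_1 = 1 − 1 − 0 = 0. So H_1 = 0.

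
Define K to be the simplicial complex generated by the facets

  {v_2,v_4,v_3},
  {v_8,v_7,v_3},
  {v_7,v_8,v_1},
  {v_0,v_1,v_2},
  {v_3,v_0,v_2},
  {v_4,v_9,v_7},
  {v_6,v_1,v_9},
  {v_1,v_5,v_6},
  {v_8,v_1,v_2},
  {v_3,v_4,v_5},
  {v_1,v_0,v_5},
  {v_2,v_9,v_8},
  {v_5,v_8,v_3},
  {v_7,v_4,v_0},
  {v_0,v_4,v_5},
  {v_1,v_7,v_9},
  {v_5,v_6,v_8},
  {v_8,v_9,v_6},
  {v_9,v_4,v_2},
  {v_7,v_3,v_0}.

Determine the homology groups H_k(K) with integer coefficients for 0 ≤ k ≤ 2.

We work with the vertex ordering v_0 < v_1 < v_2 < v_3 < v_4 < v_5 < v_6 < v_7 < v_8 < v_9. The simplices of K, each written with vertices in increasing order, are:

  0-simplices (10): [v_0], [v_1], [v_2], [v_3], [v_4], [v_5], [v_6], [v_7], [v_8], [v_9]
  1-simplices (30): (30 of them)
  2-simplices (20): (20 of them)

giving chain groups C_0 ≅ Z^10, C_1 ≅ Z^30, C_2 ≅ Z^20.

The boundary map ∂_1: C_1 → C_0 is given by ∂[p,q] = [q] − [p].
As a 10×30 matrix over Z this has rank 9, with invariant factors (1,1,1,1,1,1,1,1,1).

The boundary map ∂_2: C_2 → C_1 sends each 2-simplex [p,q,r] to [q,r] − [p,r] + [p,q]. For instance
  ∂[v_5,v_6,v_8] = [v_6,v_8] − [v_5,v_8] + [v_5,v_6],
  ∂[v_0,v_4,v_7] = [v_4,v_7] − [v_0,v_7] + [v_0,v_4].
As a 30×20 matrix over Z this has rank 20, with invariant factors (1,1,1,1,1,1,1,1,1,1,1,1,1,1,1,1,1,1,1,2).

Computing H_k = (kernel of ∂_k) / (image of ∂_{k+1}):

  H_0: rank C_0 − rank ∂_1 = 10 − 9 = 1, and the invariant factors of ∂_1 are all 1, so H_0 = Z.
  H_1: rank ker ∂_1 − rank ∂_2 = (30 − 9) − 20 = 1, and ∂_2 has invariant factor 2 > 1, so H_1 = Z × Z/2.
  H_2: rank ker ∂_2 − rank ∂_3 = (20 − 20) − 0 = 0, and there is no ∂_3, so H_2 = 0.

H_0 = Z,  H_1 = Z × Z/2,  H_2 = 0.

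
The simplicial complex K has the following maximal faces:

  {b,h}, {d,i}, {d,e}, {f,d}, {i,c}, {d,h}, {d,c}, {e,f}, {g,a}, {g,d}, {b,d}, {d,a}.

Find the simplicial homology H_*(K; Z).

H_0 ≅ Z,  H_1 ≅ Z^4.

K has 9 vertices, 12 edges.
rank ∂_0 = 0, rank ∂_1 = 8 ⇒ b_0 = 9 − 0 − 8 = 1; all invariant factors of ∂_1 are 1 so no torsion. So H_0 = Z.
rank ∂_1 = 8, rank ∂_2 = 0 ⇒ b_1 = 12 − 8 − 0 = 4. So H_1 = Z^4.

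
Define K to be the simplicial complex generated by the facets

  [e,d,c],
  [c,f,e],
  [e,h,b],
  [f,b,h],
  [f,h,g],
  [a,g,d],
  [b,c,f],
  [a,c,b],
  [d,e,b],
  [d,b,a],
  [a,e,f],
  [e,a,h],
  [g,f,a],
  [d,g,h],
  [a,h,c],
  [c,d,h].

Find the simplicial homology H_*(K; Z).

K has 8 vertices, 24 edges, 16 triangles.
rank ∂_0 = 0, rank ∂_1 = 7 ⇒ b_0 = 8 − 0 − 7 = 1; all invariant factors of ∂_1 are 1 so no torsion. So H_0 ≅ Z.
rank ∂_1 = 7, rank ∂_2 = 15 ⇒ b_1 = 24 − 7 − 15 = 2; all invariant factors of ∂_2 are 1 so no torsion. So H_1 ≅ Z^2.
rank ∂_2 = 15, rank ∂_3 = 0 ⇒ b_2 = 16 − 15 − 0 = 1. So H_2 ≅ Z.

H_0 = Z,  H_1 = Z^2,  H_2 = Z.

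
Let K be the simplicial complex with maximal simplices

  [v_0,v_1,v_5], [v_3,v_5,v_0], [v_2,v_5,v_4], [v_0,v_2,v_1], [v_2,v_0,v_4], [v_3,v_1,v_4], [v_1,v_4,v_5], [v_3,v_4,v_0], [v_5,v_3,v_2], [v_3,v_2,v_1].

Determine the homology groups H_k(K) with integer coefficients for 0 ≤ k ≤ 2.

Take the total order v_0 < v_1 < v_2 < v_3 < v_4 < v_5 on the vertex set. Then K (dimension 2) consists of the simplices:

  0-simplices (6): [v_0], [v_1], [v_2], [v_3], [v_4], [v_5]
  1-simplices (15): (15 of them)
  2-simplices (10): [v_0,v_1,v_2], [v_0,v_1,v_5], [v_0,v_2,v_4], [v_0,v_3,v_4], [v_0,v_3,v_5], [v_1,v_2,v_3], [v_1,v_3,v_4], [v_1,v_4,v_5], [v_2,v_3,v_5], [v_2,v_4,v_5]

so the chain groups are C_0 ≅ Z^6, C_1 ≅ Z^15, C_2 ≅ Z^10.

The boundary map ∂_1: C_1 → C_0 maps an edge to its endpoints' difference, ∂[p,q] = q − p.
The resulting 6×15 matrix has rank 5, and its Smith normal form has invariant factors (1,1,1,1,1).

∂_2: C_2 → C_1 sends each 2-simplex [p,q,r] to [q,r] − [p,r] + [p,q]. For instance
  ∂[v_0,v_1,v_2] = [v_1,v_2] − [v_0,v_2] + [v_0,v_1],
  ∂[v_1,v_3,v_4] = [v_3,v_4] − [v_1,v_4] + [v_1,v_3].
As a 15×10 matrix over Z this has rank 10, with invariant factors (1,1,1,1,1,1,1,1,1,2).

Reading off H_k = ker ∂_k / im ∂_{k+1}:

  H_0: rank C_0 − rank ∂_1 = 6 − 5 = 1, and the invariant factors of ∂_1 are all 1, so H_0 = Z.
  H_1: rank ker ∂_1 − rank ∂_2 = (15 − 5) − 10 = 0, and ∂_2 has invariant factor 2 > 1, so H_1 = Z/2.
  H_2: rank ker ∂_2 − rank ∂_3 = (10 − 10) − 0 = 0, and there is no ∂_3, so H_2 = 0.

H_0 ≅ Z,  H_1 ≅ Z/2,  H_2 = 0.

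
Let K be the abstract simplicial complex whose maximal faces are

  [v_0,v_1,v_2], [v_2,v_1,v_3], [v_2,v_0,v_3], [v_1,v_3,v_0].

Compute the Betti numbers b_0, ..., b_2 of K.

Take the total order v_0 < v_1 < v_2 < v_3 on the vertex set. Then K (dimension 2) consists of the simplices:

  0-simplices (4): [v_0], [v_1], [v_2], [v_3]
  1-simplices (6): [v_0,v_1], [v_0,v_2], [v_0,v_3], [v_1,v_2], [v_1,v_3], [v_2,v_3]
  2-simplices (4): [v_0,v_1,v_2], [v_0,v_1,v_3], [v_0,v_2,v_3], [v_1,v_2,v_3]

so the chain groups are C_0 ≅ Z^4, C_1 ≅ Z^6, C_2 ≅ Z^4.

The boundary map ∂_1: C_1 → C_0 sends each edge [p,q] (with p < q) to q − p. For instance
  ∂[v_1,v_3] = [v_3] − [v_1].
The 4×6 boundary matrix has rank 3 and Smith normal form diag(1,1,1).

∂_2: C_2 → C_1 maps a triangle to the signed sum of its edges. For instance
  ∂[v_0,v_2,v_3] = [v_2,v_3] − [v_0,v_3] + [v_0,v_2],
  ∂[v_1,v_2,v_3] = [v_2,v_3] − [v_1,v_3] + [v_1,v_2].
This gives a 6×4 integer matrix of rank 3; reducing to Smith normal form yields diagonal entries (1,1,1).

From H_k ≅ ker(∂_k) / im(∂_{k+1}) we obtain:

  H_0: rank C_0 − rank ∂_1 = 4 − 3 = 1, and the invariant factors of ∂_1 are all 1, so H_0 = Z.
  H_1: rank ker ∂_1 − rank ∂_2 = (6 − 3) − 3 = 0, and the invariant factors of ∂_2 are all 1, so H_1 = 0.
  H_2: rank ker ∂_2 − rank ∂_3 = (4 − 3) − 0 = 1, and there is no ∂_3, so H_2 = Z.

As a check, the Euler characteristic is 4 − 6 + 4 = 2, which agrees with 1 − 0 + 1 = 2.

Hence the Betti numbers are b_0 = 1, b_1 = 0, b_2 = 1.

b_0 = 1, b_1 = 0, b_2 = 1.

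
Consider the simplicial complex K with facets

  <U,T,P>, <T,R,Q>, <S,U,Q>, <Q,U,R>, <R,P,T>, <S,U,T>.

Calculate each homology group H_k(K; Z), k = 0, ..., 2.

We work with the vertex ordering P < Q < R < S < T < U. The simplices of K, each written with vertices in increasing order, are:

  0-simplices (6): P, Q, R, S, T, U
  1-simplices (12): PR, PT, PU, QR, QS, QT, QU, RT, RU, ST, SU, TU
  2-simplices (6): PRT, PTU, QRT, QRU, QSU, STU

Hence C_0 ≅ Z^6, C_1 ≅ Z^12, C_2 ≅ Z^6.

The boundary map ∂_1: C_1 → C_0 is given by ∂[p,q] = [q] − [p].
The resulting 6×12 matrix has rank 5, and its Smith normal form has invariant factors (1,1,1,1,1).

Boundary ∂_2: C_2 → C_1 sends each 2-simplex [p,q,r] to [q,r] − [p,r] + [p,q]. For instance
  ∂QRU = RU − QU + QR,
  ∂QRT = RT − QT + QR.
The 12×6 boundary matrix has rank 6 and Smith normal form diag(1,1,1,1,1,1).

Reading off H_k = ker ∂_k / im ∂_{k+1}:

  H_0: rank C_0 − rank ∂_1 = 6 − 5 = 1, and the invariant factors of ∂_1 are all 1, so H_0 ≅ Z.
  H_1: rank ker ∂_1 − rank ∂_2 = (12 − 5) − 6 = 1, and the invariant factors of ∂_2 are all 1, so H_1 ≅ Z.
  H_2: rank ker ∂_2 − rank ∂_3 = (6 − 6) − 0 = 0, and there is no ∂_3, so H_2 ≅ 0.

H_0 ≅ Z,  H_1 ≅ Z,  H_2 = 0.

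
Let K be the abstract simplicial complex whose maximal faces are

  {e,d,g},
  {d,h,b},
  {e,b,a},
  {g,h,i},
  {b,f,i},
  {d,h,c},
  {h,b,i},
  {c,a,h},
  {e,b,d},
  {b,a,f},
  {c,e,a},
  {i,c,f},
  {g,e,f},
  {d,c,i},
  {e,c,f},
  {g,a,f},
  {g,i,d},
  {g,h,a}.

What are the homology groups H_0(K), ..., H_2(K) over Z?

H_0 = Z,  H_1 = Z ⊕ Z_2,  H_2 = 0.

Take the total order a < b < c < d < e < f < g < h < i on the vertex set. Then K (dimension 2) consists of the simplices:

  0-simplices (9): a, b, c, d, e, f, g, h, i
  1-simplices (27): ab, ac, ae, af, ag, ah, bd, be, bf, bh, bi, cd, ce, cf, ch, ci, de, dg, dh, di, ef, eg, fg, fi, gh, gi, hi
  2-simplices (18): abe, abf, ace, ach, afg, agh, bde, bdh, bfi, bhi, cdh, cdi, cef, cfi, deg, dgi, efg, ghi

giving chain groups C_0 ≅ Z^9, C_1 ≅ Z^27, C_2 ≅ Z^18.

Boundary ∂_1: C_1 → C_0 is given by ∂[p,q] = [q] − [p].
The 9×27 boundary matrix has rank 8 and Smith normal form diag(1,1,1,1,1,1,1,1).

∂_2: C_2 → C_1 acts by ∂[p,q,r] = [q,r] − [p,r] + [p,q]. For instance
  ∂cef = ef − cf + ce,
  ∂bhi = hi − bi + bh.
As a 27×18 matrix over Z this has rank 18, with invariant factors (1,1,1,1,1,1,1,1,1,1,1,1,1,1,1,1,1,2).

Reading off H_k = ker ∂_k / im ∂_{k+1}:

  H_0: rank C_0 − rank ∂_1 = 9 − 8 = 1, and the invariant factors of ∂_1 are all 1, so H_0 = Z.
  H_1: rank ker ∂_1 − rank ∂_2 = (27 − 8) − 18 = 1, and ∂_2 has invariant factor 2 > 1, so H_1 = Z ⊕ Z_2.
  H_2: rank ker ∂_2 − rank ∂_3 = (18 − 18) − 0 = 0, and there is no ∂_3, so H_2 = 0.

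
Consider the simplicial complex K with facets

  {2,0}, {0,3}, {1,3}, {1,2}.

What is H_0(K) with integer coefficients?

Order the vertices as 0 < 1 < 2 < 3. Listing each simplex with vertices in this order, K has dimension 1 with simplices:

  0-simplices (4): [0], [1], [2], [3]
  1-simplices (4): [0,2], [0,3], [1,2], [1,3]

so the chain groups are C_0 ≅ Z^4, C_1 ≅ Z^4.

The boundary map ∂_1: C_1 → C_0 sends each edge [p,q] (with p < q) to q − p. For instance
  ∂[0,3] = [3] − [0].
The resulting 4×4 matrix has rank 3, and its Smith normal form has invariant factors (1,1,1).

Computing H_k = (kernel of ∂_k) / (image of ∂_{k+1}):

  H_0: rank C_0 − rank ∂_1 = 4 − 3 = 1, and the invariant factors of ∂_1 are all 1, so H_0 = Z.

(K is a triangulation of the circle S^1.)

H_0 ≅ Z.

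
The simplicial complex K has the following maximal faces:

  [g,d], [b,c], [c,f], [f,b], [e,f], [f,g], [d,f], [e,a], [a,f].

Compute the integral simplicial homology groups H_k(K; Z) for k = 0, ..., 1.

H_0 ≅ Z,  H_1 ≅ Z^3.

Fix the vertex order a < b < c < d < e < f < g and write every simplex with vertices in increasing order. Then dim K = 1 and the simplices of K are:

  0-simplices (7): a, b, c, d, e, f, g
  1-simplices (9): ae, af, bc, bf, cf, df, dg, ef, fg

giving chain groups C_0 ≅ Z^7, C_1 ≅ Z^9.

Boundary ∂_1: C_1 → C_0 maps an edge to its endpoints' difference, ∂[p,q] = q − p. For instance
  ∂ae = e − a.
The resulting 7×9 matrix has rank 6, and its Smith normal form has invariant factors (1,1,1,1,1,1).

Computing H_k = (kernel of ∂_k) / (image of ∂_{k+1}):

  H_0: rank C_0 − rank ∂_1 = 7 − 6 = 1, and the invariant factors of ∂_1 are all 1, so H_0 ≅ Z.
  H_1: rank ker ∂_1 − rank ∂_2 = (9 − 6) − 0 = 3, and there is no ∂_2, so H_1 ≅ Z^3.

As a check, the Euler characteristic is 7 − 9 = -2, which agrees with 1 − 3 = -2.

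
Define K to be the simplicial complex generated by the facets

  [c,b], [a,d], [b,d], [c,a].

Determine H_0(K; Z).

Order the vertices as a < b < c < d. Listing each simplex with vertices in this order, K has dimension 1 with simplices:

  0-simplices (4): a, b, c, d
  1-simplices (4): ac, ad, bc, bd

so the chain groups are C_0 ≅ Z^4, C_1 ≅ Z^4.

∂_1: C_1 → C_0 maps an edge to its endpoints' difference, ∂[p,q] = q − p.
This gives a 4×4 integer matrix of rank 3; reducing to Smith normal form yields diagonal entries (1,1,1).

Reading off H_k = ker ∂_k / im ∂_{k+1}:

  H_0: rank C_0 − rank ∂_1 = 4 − 3 = 1, and the invariant factors of ∂_1 are all 1, so H_0 = Z.

H_0 ≅ Z.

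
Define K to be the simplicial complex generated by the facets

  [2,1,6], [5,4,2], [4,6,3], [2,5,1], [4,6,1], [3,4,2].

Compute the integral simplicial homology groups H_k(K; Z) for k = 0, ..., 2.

H_0 = Z,  H_1 = Z,  H_2 = 0.

We work with the vertex ordering 1 < 2 < 3 < 4 < 5 < 6. The simplices of K, each written with vertices in increasing order, are:

  0-simplices (6): [1], [2], [3], [4], [5], [6]
  1-simplices (12): [1,2], [1,4], [1,5], [1,6], [2,3], [2,4], [2,5], [2,6], [3,4], [3,6], [4,5], [4,6]
  2-simplices (6): [1,2,5], [1,2,6], [1,4,6], [2,3,4], [2,4,5], [3,4,6]

Hence C_0 ≅ Z^6, C_1 ≅ Z^12, C_2 ≅ Z^6.

The boundary map ∂_1: C_1 → C_0 is given by ∂[p,q] = [q] − [p]. For instance
  ∂[2,5] = [5] − [2].
As a 6×12 matrix over Z this has rank 5, with invariant factors (1,1,1,1,1).

Boundary ∂_2: C_2 → C_1 maps a triangle to the signed sum of its edges. For instance
  ∂[1,4,6] = [4,6] − [1,6] + [1,4],
  ∂[3,4,6] = [4,6] − [3,6] + [3,4].
As a 12×6 matrix over Z this has rank 6, with invariant factors (1,1,1,1,1,1).

Computing H_k = (kernel of ∂_k) / (image of ∂_{k+1}):

  H_0: rank C_0 − rank ∂_1 = 6 − 5 = 1, and the invariant factors of ∂_1 are all 1, so H_0 = Z.
  H_1: rank ker ∂_1 − rank ∂_2 = (12 − 5) − 6 = 1, and the invariant factors of ∂_2 are all 1, so H_1 = Z.
  H_2: rank ker ∂_2 − rank ∂_3 = (6 − 6) − 0 = 0, and there is no ∂_3, so H_2 = 0.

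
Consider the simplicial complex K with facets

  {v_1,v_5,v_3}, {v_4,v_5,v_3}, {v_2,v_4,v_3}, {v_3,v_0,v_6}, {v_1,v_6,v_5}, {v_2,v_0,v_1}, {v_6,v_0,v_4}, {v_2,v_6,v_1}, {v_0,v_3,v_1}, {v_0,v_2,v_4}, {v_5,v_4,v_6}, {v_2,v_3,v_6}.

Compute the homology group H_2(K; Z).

Fix the vertex order v_0 < v_1 < v_2 < v_3 < v_4 < v_5 < v_6 and write every simplex with vertices in increasing order. Then dim K = 2 and the simplices of K are:

  0-simplices (7): [v_0], [v_1], [v_2], [v_3], [v_4], [v_5], [v_6]
  1-simplices (18): (18 of them)
  2-simplices (12): (12 of them)

giving chain groups C_0 ≅ Z^7, C_1 ≅ Z^18, C_2 ≅ Z^12.

The boundary map ∂_1: C_1 → C_0 sends each edge [p,q] (with p < q) to q − p.
As a 7×18 matrix over Z this has rank 6, with invariant factors (1,1,1,1,1,1).

The boundary map ∂_2: C_2 → C_1 acts by ∂[p,q,r] = [q,r] − [p,r] + [p,q]. For instance
  ∂[v_0,v_2,v_4] = [v_2,v_4] − [v_0,v_4] + [v_0,v_2],
  ∂[v_1,v_5,v_6] = [v_5,v_6] − [v_1,v_6] + [v_1,v_5].
The resulting 18×12 matrix has rank 12, and its Smith normal form has invariant factors (1,1,1,1,1,1,1,1,1,1,1,2).

Now H_k = ker ∂_k / im ∂_{k+1}, so:

  H_2: rank ker ∂_2 − rank ∂_3 = (12 − 12) − 0 = 0, and there is no ∂_3, so H_2 = 0.

H_2 = 0.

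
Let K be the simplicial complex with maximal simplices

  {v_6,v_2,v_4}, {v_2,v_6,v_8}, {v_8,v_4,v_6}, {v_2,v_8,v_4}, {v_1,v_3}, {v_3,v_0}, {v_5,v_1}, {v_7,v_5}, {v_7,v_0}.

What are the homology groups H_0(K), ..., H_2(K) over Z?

H_0 = Z^2,  H_1 = Z,  H_2 = Z.

Order the vertices as v_0 < v_1 < v_2 < v_3 < v_4 < v_5 < v_6 < v_7 < v_8. Listing each simplex with vertices in this order, K has dimension 2 with simplices:

  0-simplices (9): [v_0], [v_1], [v_2], [v_3], [v_4], [v_5], [v_6], [v_7], [v_8]
  1-simplices (11): [v_0,v_3], [v_0,v_7], [v_1,v_3], [v_1,v_5], [v_2,v_4], [v_2,v_6], [v_2,v_8], [v_4,v_6], [v_4,v_8], [v_5,v_7], [v_6,v_8]
  2-simplices (4): [v_2,v_4,v_6], [v_2,v_4,v_8], [v_2,v_6,v_8], [v_4,v_6,v_8]

giving chain groups C_0 ≅ Z^9, C_1 ≅ Z^11, C_2 ≅ Z^4.

The boundary map ∂_1: C_1 → C_0 sends each edge [p,q] (with p < q) to q − p. For instance
  ∂[v_0,v_3] = [v_3] − [v_0].
As a 9×11 matrix over Z this has rank 7, with invariant factors (1,1,1,1,1,1,1).

∂_2: C_2 → C_1 acts by ∂[p,q,r] = [q,r] − [p,r] + [p,q]. For instance
  ∂[v_4,v_6,v_8] = [v_6,v_8] − [v_4,v_8] + [v_4,v_6],
  ∂[v_2,v_6,v_8] = [v_6,v_8] − [v_2,v_8] + [v_2,v_6].
The resulting 11×4 matrix has rank 3, and its Smith normal form has invariant factors (1,1,1).

Computing H_k = (kernel of ∂_k) / (image of ∂_{k+1}):

  H_0: rank C_0 − rank ∂_1 = 9 − 7 = 2, and the invariant factors of ∂_1 are all 1, so H_0 = Z^2.
  H_1: rank ker ∂_1 − rank ∂_2 = (11 − 7) − 3 = 1, and the invariant factors of ∂_2 are all 1, so H_1 = Z.
  H_2: rank ker ∂_2 − rank ∂_3 = (4 − 3) − 0 = 1, and there is no ∂_3, so H_2 = Z.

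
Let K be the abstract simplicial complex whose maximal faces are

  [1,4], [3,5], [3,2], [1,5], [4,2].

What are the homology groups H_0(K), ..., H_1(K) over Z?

Take the total order 1 < 2 < 3 < 4 < 5 on the vertex set. Then K (dimension 1) consists of the simplices:

  0-simplices (5): [1], [2], [3], [4], [5]
  1-simplices (5): [1,4], [1,5], [2,3], [2,4], [3,5]

so the chain groups are C_0 ≅ Z^5, C_1 ≅ Z^5.

Boundary ∂_1: C_1 → C_0 is given by ∂[p,q] = [q] − [p].
The resulting 5×5 matrix has rank 4, and its Smith normal form has invariant factors (1,1,1,1).

Computing H_k = (kernel of ∂_k) / (image of ∂_{k+1}):

  H_0: rank C_0 − rank ∂_1 = 5 − 4 = 1, and the invariant factors of ∂_1 are all 1, so H_0 = Z.
  H_1: rank ker ∂_1 − rank ∂_2 = (5 − 4) − 0 = 1, and there is no ∂_2, so H_1 = Z.

As a check, the Euler characteristic is 5 − 5 = 0, which agrees with 1 − 1 = 0.

H_0 ≅ Z,  H_1 ≅ Z.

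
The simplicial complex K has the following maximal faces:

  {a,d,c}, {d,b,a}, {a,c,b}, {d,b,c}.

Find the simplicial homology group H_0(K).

We work with the vertex ordering a < b < c < d. The simplices of K, each written with vertices in increasing order, are:

  0-simplices (4): a, b, c, d
  1-simplices (6): ab, ac, ad, bc, bd, cd
  2-simplices (4): abc, abd, acd, bcd

giving chain groups C_0 ≅ Z^4, C_1 ≅ Z^6, C_2 ≅ Z^4.

Boundary ∂_1: C_1 → C_0 sends each edge [p,q] (with p < q) to q − p.
As a 4×6 matrix over Z this has rank 3, with invariant factors (1,1,1).

∂_2: C_2 → C_1 sends each 2-simplex [p,q,r] to [q,r] − [p,r] + [p,q]. For instance
  ∂bcd = cd − bd + bc,
  ∂abd = bd − ad + ab.
As a 6×4 matrix over Z this has rank 3, with invariant factors (1,1,1).

Computing H_k = (kernel of ∂_k) / (image of ∂_{k+1}):

  H_0: rank C_0 − rank ∂_1 = 4 − 3 = 1, and the invariant factors of ∂_1 are all 1, so H_0 = Z.

(K is a triangulation of the 2-sphere S^2.)

H_0 = Z.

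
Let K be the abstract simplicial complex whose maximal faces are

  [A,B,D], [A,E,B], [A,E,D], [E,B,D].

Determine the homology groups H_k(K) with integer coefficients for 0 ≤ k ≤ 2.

Take the total order A < B < D < E on the vertex set. Then K (dimension 2) consists of the simplices:

  0-simplices (4): A, B, D, E
  1-simplices (6): AB, AD, AE, BD, BE, DE
  2-simplices (4): ABD, ABE, ADE, BDE

so the chain groups are C_0 ≅ Z^4, C_1 ≅ Z^6, C_2 ≅ Z^4.

The boundary map ∂_1: C_1 → C_0 maps an edge to its endpoints' difference, ∂[p,q] = q − p. For instance
  ∂DE = E − D.
As a 4×6 matrix over Z this has rank 3, with invariant factors (1,1,1).

The boundary map ∂_2: C_2 → C_1 acts by ∂[p,q,r] = [q,r] − [p,r] + [p,q]. For instance
  ∂ADE = DE − AE + AD,
  ∂BDE = DE − BE + BD.
The resulting 6×4 matrix has rank 3, and its Smith normal form has invariant factors (1,1,1).

Computing H_k = (kernel of ∂_k) / (image of ∂_{k+1}):

  H_0: rank C_0 − rank ∂_1 = 4 − 3 = 1, and the invariant factors of ∂_1 are all 1, so H_0 = Z.
  H_1: rank ker ∂_1 − rank ∂_2 = (6 − 3) − 3 = 0, and the invariant factors of ∂_2 are all 1, so H_1 = 0.
  H_2: rank ker ∂_2 − rank ∂_3 = (4 − 3) − 0 = 1, and there is no ∂_3, so H_2 = Z.

As a check, the Euler characteristic is 4 − 6 + 4 = 2, which agrees with 1 − 0 + 1 = 2.
(K is a triangulation of the 2-sphere S^2.)

H_0 = Z,  H_1 = 0,  H_2 = Z.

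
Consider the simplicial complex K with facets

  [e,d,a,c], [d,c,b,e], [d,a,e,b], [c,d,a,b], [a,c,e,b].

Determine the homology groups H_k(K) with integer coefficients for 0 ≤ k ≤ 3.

Take the total order a < b < c < d < e on the vertex set. Then K (dimension 3) consists of the simplices:

  0-simplices (5): a, b, c, d, e
  1-simplices (10): ab, ac, ad, ae, bc, bd, be, cd, ce, de
  2-simplices (10): abc, abd, abe, acd, ace, ade, bcd, bce, bde, cde
  3-simplices (5): abcd, abce, abde, acde, bcde

giving chain groups C_0 ≅ Z^5, C_1 ≅ Z^10, C_2 ≅ Z^10, C_3 ≅ Z^5.

Boundary ∂_1: C_1 → C_0 sends each edge [p,q] (with p < q) to q − p.
The resulting 5×10 matrix has rank 4, and its Smith normal form has invariant factors (1,1,1,1).

∂_2: C_2 → C_1 maps a triangle to the signed sum of its edges. For instance
  ∂cde = de − ce + cd,
  ∂acd = cd − ad + ac.
The resulting 10×10 matrix has rank 6, and its Smith normal form has invariant factors (1,1,1,1,1,1).

The boundary map ∂_3: C_3 → C_2 sends each 3-simplex σ to the alternating sum Σ_i (−1)^i (σ with its i-th vertex removed). For instance
  ∂acde = cde − ade + ace − acd,
  ∂abcd = bcd − acd + abd − abc.
The 10×5 boundary matrix has rank 4 and Smith normal form diag(1,1,1,1).

Computing H_k = (kernel of ∂_k) / (image of ∂_{k+1}):

  H_0: rank C_0 − rank ∂_1 = 5 − 4 = 1, and the invariant factors of ∂_1 are all 1, so H_0 = Z.
  H_1: rank ker ∂_1 − rank ∂_2 = (10 − 4) − 6 = 0, and the invariant factors of ∂_2 are all 1, so H_1 = 0.
  H_2: rank ker ∂_2 − rank ∂_3 = (10 − 6) − 4 = 0, and the invariant factors of ∂_3 are all 1, so H_2 = 0.
  H_3: rank ker ∂_3 − rank ∂_4 = (5 − 4) − 0 = 1, and there is no ∂_4, so H_3 = Z.

H_0 ≅ Z,  H_1 = 0,  H_2 = 0,  H_3 ≅ Z.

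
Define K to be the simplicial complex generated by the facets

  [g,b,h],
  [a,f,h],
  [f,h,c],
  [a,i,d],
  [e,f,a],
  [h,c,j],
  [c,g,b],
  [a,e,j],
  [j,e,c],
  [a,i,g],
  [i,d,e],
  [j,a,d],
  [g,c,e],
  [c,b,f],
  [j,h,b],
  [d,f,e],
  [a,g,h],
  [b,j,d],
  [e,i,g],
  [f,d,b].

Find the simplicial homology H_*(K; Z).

H_0 = Z,  H_1 = Z ⊕ Z/2,  H_2 = 0.

Fix the vertex order a < b < c < d < e < f < g < h < i < j and write every simplex with vertices in increasing order. Then dim K = 2 and the simplices of K are:

  0-simplices (10): a, b, c, d, e, f, g, h, i, j
  1-simplices (30): ad, ae, af, ag, ah, ai, aj, bc, bd, bf, bg, bh, bj, ce, cf, cg, ch, cj, de, df, di, dj, ef, eg, ei, ej, fh, gh, gi, hj
  2-simplices (20): adi, adj, aef, aej, afh, agh, agi, bcf, bcg, bdf, bdj, bgh, bhj, ceg, cej, cfh, chj, def, dei, egi

so the chain groups are C_0 ≅ Z^10, C_1 ≅ Z^30, C_2 ≅ Z^20.

Boundary ∂_1: C_1 → C_0 maps an edge to its endpoints' difference, ∂[p,q] = q − p. For instance
  ∂ad = d − a.
The 10×30 boundary matrix has rank 9 and Smith normal form diag(1,1,1,1,1,1,1,1,1).

∂_2: C_2 → C_1 sends each 2-simplex [p,q,r] to [q,r] − [p,r] + [p,q]. For instance
  ∂aej = ej − aj + ae,
  ∂adj = dj − aj + ad.
The 30×20 boundary matrix has rank 20 and Smith normal form diag(1,1,1,1,1,1,1,1,1,1,1,1,1,1,1,1,1,1,1,2).

Reading off H_k = ker ∂_k / im ∂_{k+1}:

  H_0: rank C_0 − rank ∂_1 = 10 − 9 = 1, and the invariant factors of ∂_1 are all 1, so H_0 = Z.
  H_1: rank ker ∂_1 − rank ∂_2 = (30 − 9) − 20 = 1, and ∂_2 has invariant factor 2 > 1, so H_1 = Z ⊕ Z/2.
  H_2: rank ker ∂_2 − rank ∂_3 = (20 − 20) − 0 = 0, and there is no ∂_3, so H_2 = 0.

As a check, the Euler characteristic is 10 − 30 + 20 = 0, which agrees with 1 − 1 + 0 = 0.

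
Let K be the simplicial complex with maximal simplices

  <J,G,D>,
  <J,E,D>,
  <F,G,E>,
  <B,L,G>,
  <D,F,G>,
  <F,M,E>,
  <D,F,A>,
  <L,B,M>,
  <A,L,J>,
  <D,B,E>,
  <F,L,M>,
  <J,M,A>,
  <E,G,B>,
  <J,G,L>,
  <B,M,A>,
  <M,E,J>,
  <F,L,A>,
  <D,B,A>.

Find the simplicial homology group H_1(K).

H_1 ≅ Z ⊕ Z/2Z.

Take the total order A < B < D < E < F < G < J < L < M on the vertex set. Then K (dimension 2) consists of the simplices:

  0-simplices (9): A, B, D, E, F, G, J, L, M
  1-simplices (27): AB, AD, AF, AJ, AL, AM, BD, BE, BG, BL, BM, DE, DF, DG, DJ, EF, EG, EJ, EM, FG, FL, FM, GJ, GL, JL, JM, LM
  2-simplices (18): ABD, ABM, ADF, AFL, AJL, AJM, BDE, BEG, BGL, BLM, DEJ, DFG, DGJ, EFG, EFM, EJM, FLM, GJL

Hence C_0 ≅ Z^9, C_1 ≅ Z^27, C_2 ≅ Z^18.

Boundary ∂_1: C_1 → C_0 maps an edge to its endpoints' difference, ∂[p,q] = q − p.
As a 9×27 matrix over Z this has rank 8, with invariant factors (1,1,1,1,1,1,1,1).

Boundary ∂_2: C_2 → C_1 sends each 2-simplex [p,q,r] to [q,r] − [p,r] + [p,q]. For instance
  ∂GJL = JL − GL + GJ,
  ∂EFG = FG − EG + EF.
As a 27×18 matrix over Z this has rank 18, with invariant factors (1,1,1,1,1,1,1,1,1,1,1,1,1,1,1,1,1,2).

Computing H_k = (kernel of ∂_k) / (image of ∂_{k+1}):

  H_1: rank ker ∂_1 − rank ∂_2 = (27 − 8) − 18 = 1, and ∂_2 has invariant factor 2 > 1, so H_1 = Z ⊕ Z/2Z.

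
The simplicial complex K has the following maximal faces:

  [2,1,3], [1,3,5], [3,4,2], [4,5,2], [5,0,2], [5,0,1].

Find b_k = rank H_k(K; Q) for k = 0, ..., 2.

b_0 = 1, b_1 = 1, b_2 = 0.

Take the total order 0 < 1 < 2 < 3 < 4 < 5 on the vertex set. Then K (dimension 2) consists of the simplices:

  0-simplices (6): [0], [1], [2], [3], [4], [5]
  1-simplices (12): [0,1], [0,2], [0,5], [1,2], [1,3], [1,5], [2,3], [2,4], [2,5], [3,4], [3,5], [4,5]
  2-simplices (6): [0,1,5], [0,2,5], [1,2,3], [1,3,5], [2,3,4], [2,4,5]

so the chain groups are C_0 ≅ Z^6, C_1 ≅ Z^12, C_2 ≅ Z^6.

The boundary map ∂_1: C_1 → C_0 sends each edge [p,q] (with p < q) to q − p.
The resulting 6×12 matrix has rank 5, and its Smith normal form has invariant factors (1,1,1,1,1).

The boundary map ∂_2: C_2 → C_1 acts by ∂[p,q,r] = [q,r] − [p,r] + [p,q]. For instance
  ∂[2,4,5] = [4,5] − [2,5] + [2,4],
  ∂[2,3,4] = [3,4] − [2,4] + [2,3].
As a 12×6 matrix over Z this has rank 6, with invariant factors (1,1,1,1,1,1).

From H_k ≅ ker(∂_k) / im(∂_{k+1}) we obtain:

  H_0: rank C_0 − rank ∂_1 = 6 − 5 = 1, and the invariant factors of ∂_1 are all 1, so H_0 ≅ Z.
  H_1: rank ker ∂_1 − rank ∂_2 = (12 − 5) − 6 = 1, and the invariant factors of ∂_2 are all 1, so H_1 ≅ Z.
  H_2: rank ker ∂_2 − rank ∂_3 = (6 − 6) − 0 = 0, and there is no ∂_3, so H_2 ≅ 0.

As a check, the Euler characteristic is 6 − 12 + 6 = 0, which agrees with 1 − 1 + 0 = 0.

Hence the Betti numbers are b_0 = 1, b_1 = 1, b_2 = 0.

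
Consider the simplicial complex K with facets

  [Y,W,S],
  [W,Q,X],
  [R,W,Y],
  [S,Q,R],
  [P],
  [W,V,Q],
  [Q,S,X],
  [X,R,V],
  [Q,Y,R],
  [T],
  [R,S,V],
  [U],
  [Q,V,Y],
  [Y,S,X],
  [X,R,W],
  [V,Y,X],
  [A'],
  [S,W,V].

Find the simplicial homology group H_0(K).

H_0 ≅ Z^5.

Order the vertices as P < Q < R < S < T < U < V < W < X < Y < A'. Listing each simplex with vertices in this order, K has dimension 2 with simplices:

  0-simplices (11): [P], [Q], [R], [S], [T], [U], [V], [W], [X], [Y], [A']
  1-simplices (21): [Q,R], [Q,S], [Q,V], [Q,W], [Q,X], [Q,Y], [R,S], [R,V], [R,W], [R,X], [R,Y], [S,V], [S,W], [S,X], [S,Y], [V,W], [V,X], [V,Y], [W,X], [W,Y], [X,Y]
  2-simplices (14): [Q,R,S], [Q,R,Y], [Q,S,X], [Q,V,W], [Q,V,Y], [Q,W,X], [R,S,V], [R,V,X], [R,W,X], [R,W,Y], [S,V,W], [S,W,Y], [S,X,Y], [V,X,Y]

giving chain groups C_0 ≅ Z^11, C_1 ≅ Z^21, C_2 ≅ Z^14.

Boundary ∂_1: C_1 → C_0 maps an edge to its endpoints' difference, ∂[p,q] = q − p. For instance
  ∂[Q,X] = [X] − [Q].
This gives a 11×21 integer matrix of rank 6; reducing to Smith normal form yields diagonal entries (1,1,1,1,1,1).

∂_2: C_2 → C_1 acts by ∂[p,q,r] = [q,r] − [p,r] + [p,q]. For instance
  ∂[Q,R,S] = [R,S] − [Q,S] + [Q,R],
  ∂[S,V,W] = [V,W] − [S,W] + [S,V].
This gives a 21×14 integer matrix of rank 13; reducing to Smith normal form yields diagonal entries (1,1,1,1,1,1,1,1,1,1,1,1,1).

Reading off H_k = ker ∂_k / im ∂_{k+1}:

  H_0: rank C_0 − rank ∂_1 = 11 − 6 = 5, and the invariant factors of ∂_1 are all 1, so H_0 = Z^5.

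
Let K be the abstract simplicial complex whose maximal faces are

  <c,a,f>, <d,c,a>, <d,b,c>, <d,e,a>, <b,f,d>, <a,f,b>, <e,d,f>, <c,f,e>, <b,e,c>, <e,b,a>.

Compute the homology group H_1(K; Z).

K has 6 vertices, 15 edges, 10 triangles.
rank ∂_1 = 5, rank ∂_2 = 10 ⇒ b_1 = 15 − 5 − 10 = 0; ∂_2 has invariant factor(s) [2] giving torsion. So H_1 = Z/2.

H_1 ≅ Z/2.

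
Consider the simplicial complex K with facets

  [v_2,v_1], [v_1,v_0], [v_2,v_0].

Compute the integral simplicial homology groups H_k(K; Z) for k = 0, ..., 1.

H_0 = Z,  H_1 = Z.

Take the total order v_0 < v_1 < v_2 on the vertex set. Then K (dimension 1) consists of the simplices:

  0-simplices (3): [v_0], [v_1], [v_2]
  1-simplices (3): [v_0,v_1], [v_0,v_2], [v_1,v_2]

Hence C_0 ≅ Z^3, C_1 ≅ Z^3.

Boundary ∂_1: C_1 → C_0 sends each edge [p,q] (with p < q) to q − p.
As a 3×3 matrix over Z this has rank 2, with invariant factors (1,1).

Computing H_k = (kernel of ∂_k) / (image of ∂_{k+1}):

  H_0: rank C_0 − rank ∂_1 = 3 − 2 = 1, and the invariant factors of ∂_1 are all 1, so H_0 ≅ Z.
  H_1: rank ker ∂_1 − rank ∂_2 = (3 − 2) − 0 = 1, and there is no ∂_2, so H_1 ≅ Z.

(K is a triangulation of the circle S^1.)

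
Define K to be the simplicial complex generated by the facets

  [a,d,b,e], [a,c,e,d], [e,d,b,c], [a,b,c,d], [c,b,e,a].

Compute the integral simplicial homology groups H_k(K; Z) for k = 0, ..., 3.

Order the vertices as a < b < c < d < e. Listing each simplex with vertices in this order, K has dimension 3 with simplices:

  0-simplices (5): a, b, c, d, e
  1-simplices (10): ab, ac, ad, ae, bc, bd, be, cd, ce, de
  2-simplices (10): abc, abd, abe, acd, ace, ade, bcd, bce, bde, cde
  3-simplices (5): abcd, abce, abde, acde, bcde

so the chain groups are C_0 ≅ Z^5, C_1 ≅ Z^10, C_2 ≅ Z^10, C_3 ≅ Z^5.

∂_1: C_1 → C_0 sends each edge [p,q] (with p < q) to q − p. For instance
  ∂be = e − b.
The resulting 5×10 matrix has rank 4, and its Smith normal form has invariant factors (1,1,1,1).

Boundary ∂_2: C_2 → C_1 sends each 2-simplex [p,q,r] to [q,r] − [p,r] + [p,q]. For instance
  ∂abc = bc − ac + ab,
  ∂abe = be − ae + ab.
The 10×10 boundary matrix has rank 6 and Smith normal form diag(1,1,1,1,1,1).

The boundary map ∂_3: C_3 → C_2 sends each 3-simplex σ to the alternating sum Σ_i (−1)^i (σ with its i-th vertex removed). For instance
  ∂bcde = cde − bde + bce − bcd,
  ∂abce = bce − ace + abe − abc.
The resulting 10×5 matrix has rank 4, and its Smith normal form has invariant factors (1,1,1,1).

Reading off H_k = ker ∂_k / im ∂_{k+1}:

  H_0: rank C_0 − rank ∂_1 = 5 − 4 = 1, and the invariant factors of ∂_1 are all 1, so H_0 = Z.
  H_1: rank ker ∂_1 − rank ∂_2 = (10 − 4) − 6 = 0, and the invariant factors of ∂_2 are all 1, so H_1 = 0.
  H_2: rank ker ∂_2 − rank ∂_3 = (10 − 6) − 4 = 0, and the invariant factors of ∂_3 are all 1, so H_2 = 0.
  H_3: rank ker ∂_3 − rank ∂_4 = (5 − 4) − 0 = 1, and there is no ∂_4, so H_3 = Z.

As a check, the Euler characteristic is 5 − 10 + 10 − 5 = 0, which agrees with 1 − 0 + 0 − 1 = 0.
(K is a triangulation of the 3-sphere S^3.)

H_0 = Z,  H_1 = 0,  H_2 = 0,  H_3 = Z.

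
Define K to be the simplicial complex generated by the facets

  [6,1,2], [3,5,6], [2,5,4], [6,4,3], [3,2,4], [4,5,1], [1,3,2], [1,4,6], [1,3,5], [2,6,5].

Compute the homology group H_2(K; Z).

Take the total order 1 < 2 < 3 < 4 < 5 < 6 on the vertex set. Then K (dimension 2) consists of the simplices:

  0-simplices (6): [1], [2], [3], [4], [5], [6]
  1-simplices (15): [1,2], [1,3], [1,4], [1,5], [1,6], [2,3], [2,4], [2,5], [2,6], [3,4], [3,5], [3,6], [4,5], [4,6], [5,6]
  2-simplices (10): [1,2,3], [1,2,6], [1,3,5], [1,4,5], [1,4,6], [2,3,4], [2,4,5], [2,5,6], [3,4,6], [3,5,6]

so the chain groups are C_0 ≅ Z^6, C_1 ≅ Z^15, C_2 ≅ Z^10.

∂_1: C_1 → C_0 maps an edge to its endpoints' difference, ∂[p,q] = q − p. For instance
  ∂[1,3] = [3] − [1].
The 6×15 boundary matrix has rank 5 and Smith normal form diag(1,1,1,1,1).

Boundary ∂_2: C_2 → C_1 sends each 2-simplex [p,q,r] to [q,r] − [p,r] + [p,q]. For instance
  ∂[1,2,6] = [2,6] − [1,6] + [1,2],
  ∂[2,5,6] = [5,6] − [2,6] + [2,5].
The 15×10 boundary matrix has rank 10 and Smith normal form diag(1,1,1,1,1,1,1,1,1,2).

From H_k ≅ ker(∂_k) / im(∂_{k+1}) we obtain:

  H_2: rank ker ∂_2 − rank ∂_3 = (10 − 10) − 0 = 0, and there is no ∂_3, so H_2 ≅ 0.

H_2 = 0.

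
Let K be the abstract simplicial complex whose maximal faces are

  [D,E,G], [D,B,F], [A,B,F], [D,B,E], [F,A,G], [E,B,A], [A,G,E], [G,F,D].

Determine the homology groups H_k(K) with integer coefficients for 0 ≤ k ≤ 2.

H_0 = Z,  H_1 = 0,  H_2 = Z.

Fix the vertex order A < B < D < E < F < G and write every simplex with vertices in increasing order. Then dim K = 2 and the simplices of K are:

  0-simplices (6): A, B, D, E, F, G
  1-simplices (12): AB, AE, AF, AG, BD, BE, BF, DE, DF, DG, EG, FG
  2-simplices (8): ABE, ABF, AEG, AFG, BDE, BDF, DEG, DFG

Hence C_0 ≅ Z^6, C_1 ≅ Z^12, C_2 ≅ Z^8.

The boundary map ∂_1: C_1 → C_0 maps an edge to its endpoints' difference, ∂[p,q] = q − p. For instance
  ∂DF = F − D.
The resulting 6×12 matrix has rank 5, and its Smith normal form has invariant factors (1,1,1,1,1).

Boundary ∂_2: C_2 → C_1 maps a triangle to the signed sum of its edges. For instance
  ∂DEG = EG − DG + DE,
  ∂BDF = DF − BF + BD.
As a 12×8 matrix over Z this has rank 7, with invariant factors (1,1,1,1,1,1,1).

Now H_k = ker ∂_k / im ∂_{k+1}, so:

  H_0: rank C_0 − rank ∂_1 = 6 − 5 = 1, and the invariant factors of ∂_1 are all 1, so H_0 ≅ Z.
  H_1: rank ker ∂_1 − rank ∂_2 = (12 − 5) − 7 = 0, and the invariant factors of ∂_2 are all 1, so H_1 ≅ 0.
  H_2: rank ker ∂_2 − rank ∂_3 = (8 − 7) − 0 = 1, and there is no ∂_3, so H_2 ≅ Z.

As a check, the Euler characteristic is 6 − 12 + 8 = 2, which agrees with 1 − 0 + 1 = 2.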